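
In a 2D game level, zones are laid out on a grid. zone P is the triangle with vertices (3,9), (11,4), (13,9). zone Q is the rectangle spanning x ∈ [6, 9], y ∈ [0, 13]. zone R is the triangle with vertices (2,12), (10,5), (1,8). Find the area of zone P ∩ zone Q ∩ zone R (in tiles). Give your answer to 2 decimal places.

2.99

The intersection is the polygon with vertices (6,8.5), (9,5.875), (9,5.333), (8.714,5.429), (6,7.125).
By the shoelace formula its area is 2.99.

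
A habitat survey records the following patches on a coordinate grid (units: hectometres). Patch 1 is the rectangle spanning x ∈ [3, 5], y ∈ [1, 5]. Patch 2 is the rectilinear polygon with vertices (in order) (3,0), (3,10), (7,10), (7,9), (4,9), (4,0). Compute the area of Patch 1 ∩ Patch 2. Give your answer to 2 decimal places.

4.00

The intersection is the polygon with vertices (4,5), (4,1), (3,1), (3,5).
By the shoelace formula its area is 4.00.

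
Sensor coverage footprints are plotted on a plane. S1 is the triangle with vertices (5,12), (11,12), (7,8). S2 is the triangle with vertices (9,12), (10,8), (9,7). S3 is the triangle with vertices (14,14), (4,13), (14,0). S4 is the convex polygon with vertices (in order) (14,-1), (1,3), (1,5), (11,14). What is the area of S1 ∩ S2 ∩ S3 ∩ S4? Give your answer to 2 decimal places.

0.40

The intersection is the polygon with vertices (9.4,10.4), (9,10), (9,12).
By the shoelace formula its area is 0.40.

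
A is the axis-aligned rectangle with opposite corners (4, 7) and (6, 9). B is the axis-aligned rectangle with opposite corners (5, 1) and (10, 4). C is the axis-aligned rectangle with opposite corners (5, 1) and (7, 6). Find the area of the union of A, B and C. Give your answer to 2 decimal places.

By inclusion–exclusion:
Individual areas: |A| = 4, |B| = 15, |C| = 10.
|A∩B| = 0 (no overlap).
|A∩C| = 0 (no overlap).
|B∩C|: x∈[5,7], y∈[1,4] → 2·3 = 6.
|A∩B∩C| = 0.
|A ∪ B ∪ C| = 29 − 6 + 0 = 23.00.

23.00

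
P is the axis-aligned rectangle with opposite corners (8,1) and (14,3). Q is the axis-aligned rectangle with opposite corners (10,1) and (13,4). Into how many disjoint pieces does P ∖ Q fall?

2

P ∖ Q splits into 2 disjoint pieces (area 2, area 4).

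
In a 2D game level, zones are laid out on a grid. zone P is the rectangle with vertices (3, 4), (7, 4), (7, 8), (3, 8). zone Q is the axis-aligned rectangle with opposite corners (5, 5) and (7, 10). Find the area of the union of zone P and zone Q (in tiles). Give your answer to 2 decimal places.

20.00

By inclusion–exclusion:
Individual areas: |zone P| = 16, |zone Q| = 10.
|zone P∩zone Q|: x∈[5,7], y∈[5,8] → 2·3 = 6.
|zone P ∪ zone Q| = 26 − 6 = 20.00.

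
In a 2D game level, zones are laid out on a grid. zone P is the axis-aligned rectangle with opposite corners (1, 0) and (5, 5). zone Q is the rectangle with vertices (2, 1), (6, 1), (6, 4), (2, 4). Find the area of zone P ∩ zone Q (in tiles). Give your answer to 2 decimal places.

9.00

|zone P∩zone Q|: x∈[2,5], y∈[1,4] → 3·3 = 9.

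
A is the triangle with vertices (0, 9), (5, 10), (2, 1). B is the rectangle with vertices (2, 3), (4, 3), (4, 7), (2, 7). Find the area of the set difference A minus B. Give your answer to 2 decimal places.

|A| = 21, |A∩B| = 5.3333.
|A ∖ B| = |A| − |A∩B| = 21 − 5.3333 = 15.67.

15.67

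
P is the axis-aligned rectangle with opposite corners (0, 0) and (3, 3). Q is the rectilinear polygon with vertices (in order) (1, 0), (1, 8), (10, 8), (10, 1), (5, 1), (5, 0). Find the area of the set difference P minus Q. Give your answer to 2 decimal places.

|P| = 9, |P∩Q| = 6.
|P ∖ Q| = |P| − |P∩Q| = 9 − 6 = 3.00.

3.00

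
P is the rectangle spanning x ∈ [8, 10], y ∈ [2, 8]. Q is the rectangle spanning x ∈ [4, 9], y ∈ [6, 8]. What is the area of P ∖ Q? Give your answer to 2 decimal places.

10.00

|P∩Q|: x∈[8,9], y∈[6,8] → 1·2 = 2.
|P| = 12.
|P ∖ Q| = |P| − |P∩Q| = 12 − 2 = 10.00.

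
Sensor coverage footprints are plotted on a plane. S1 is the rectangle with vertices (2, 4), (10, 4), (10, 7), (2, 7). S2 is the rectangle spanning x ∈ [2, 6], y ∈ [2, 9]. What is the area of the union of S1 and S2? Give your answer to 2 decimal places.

40.00

By inclusion–exclusion:
Individual areas: |S1| = 24, |S2| = 28.
|S1∩S2|: x∈[2,6], y∈[4,7] → 4·3 = 12.
|S1 ∪ S2| = 52 − 12 = 40.00.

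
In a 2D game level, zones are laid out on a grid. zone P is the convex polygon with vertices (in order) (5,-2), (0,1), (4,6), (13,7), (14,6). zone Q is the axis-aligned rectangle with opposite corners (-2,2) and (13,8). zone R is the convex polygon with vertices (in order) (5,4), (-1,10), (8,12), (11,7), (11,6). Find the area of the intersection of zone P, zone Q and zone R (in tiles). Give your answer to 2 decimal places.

10.44

The intersection is the polygon with vertices (11,6.778), (11,6), (5,4), (3.556,5.444), (4,6).
By the shoelace formula its area is 10.44.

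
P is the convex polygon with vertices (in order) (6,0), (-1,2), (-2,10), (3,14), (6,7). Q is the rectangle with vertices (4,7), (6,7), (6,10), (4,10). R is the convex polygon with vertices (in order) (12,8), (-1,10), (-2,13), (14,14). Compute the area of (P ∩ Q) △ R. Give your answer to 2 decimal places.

|P ∩ Q| = 4.0714.
|(P ∩ Q) ∩ R| = 0.766.
|(P ∩ Q) △ R| = 4.0714 + 65.5 − 1.532 = 68.04.

68.04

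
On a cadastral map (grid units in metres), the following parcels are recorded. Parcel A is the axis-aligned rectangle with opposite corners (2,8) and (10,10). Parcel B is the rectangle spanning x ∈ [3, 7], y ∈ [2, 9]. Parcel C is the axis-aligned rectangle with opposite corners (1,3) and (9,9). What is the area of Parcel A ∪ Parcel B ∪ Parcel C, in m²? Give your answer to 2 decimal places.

By inclusion–exclusion:
Individual areas: |Parcel A| = 16, |Parcel B| = 28, |Parcel C| = 48.
|Parcel A∩Parcel B|: x∈[3,7], y∈[8,9] → 4·1 = 4.
|Parcel A∩Parcel C|: x∈[2,9], y∈[8,9] → 7·1 = 7.
|Parcel B∩Parcel C|: x∈[3,7], y∈[3,9] → 4·6 = 24.
|Parcel A∩Parcel B∩Parcel C| = 4.
|Parcel A ∪ Parcel B ∪ Parcel C| = 92 − 35 + 4 = 61.00.

61.00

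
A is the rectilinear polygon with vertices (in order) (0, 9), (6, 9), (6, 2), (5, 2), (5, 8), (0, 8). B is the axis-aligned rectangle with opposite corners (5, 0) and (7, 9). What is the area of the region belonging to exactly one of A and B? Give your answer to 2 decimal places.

16.00

|A| = 12, |B| = 18, |A∩B| = 7.
|A △ B| = |A| + |B| − 2·|A∩B| = 12 + 18 − 14 = 16.00.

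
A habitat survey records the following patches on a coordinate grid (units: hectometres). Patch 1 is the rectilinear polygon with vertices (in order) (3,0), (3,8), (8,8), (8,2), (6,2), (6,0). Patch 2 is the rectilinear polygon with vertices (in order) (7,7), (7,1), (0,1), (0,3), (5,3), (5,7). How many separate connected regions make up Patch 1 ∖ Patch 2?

Patch 1 ∖ Patch 2 splits into 2 disjoint pieces (area 3, area 18).

2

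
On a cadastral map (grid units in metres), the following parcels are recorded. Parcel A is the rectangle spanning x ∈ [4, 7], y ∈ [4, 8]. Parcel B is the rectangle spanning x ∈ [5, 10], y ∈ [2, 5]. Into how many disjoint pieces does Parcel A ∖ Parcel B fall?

1

Parcel A ∖ Parcel B is a single connected region.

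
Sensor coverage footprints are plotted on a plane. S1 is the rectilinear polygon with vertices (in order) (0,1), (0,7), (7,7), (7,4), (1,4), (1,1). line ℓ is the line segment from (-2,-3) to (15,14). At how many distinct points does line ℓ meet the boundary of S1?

The segment meets the boundary at (5,4), (7,6).

2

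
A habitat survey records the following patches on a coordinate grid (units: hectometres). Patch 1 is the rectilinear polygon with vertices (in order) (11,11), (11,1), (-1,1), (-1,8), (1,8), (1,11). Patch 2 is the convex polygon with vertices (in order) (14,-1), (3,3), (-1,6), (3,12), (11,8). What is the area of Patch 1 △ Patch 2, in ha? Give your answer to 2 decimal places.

45.83

|Patch 1| = 114, |Patch 2| = 97.5, |Patch 1∩Patch 2| = 82.8333.
|Patch 1 △ Patch 2| = |Patch 1| + |Patch 2| − 2·|Patch 1∩Patch 2| = 114 + 97.5 − 165.6667 = 45.83.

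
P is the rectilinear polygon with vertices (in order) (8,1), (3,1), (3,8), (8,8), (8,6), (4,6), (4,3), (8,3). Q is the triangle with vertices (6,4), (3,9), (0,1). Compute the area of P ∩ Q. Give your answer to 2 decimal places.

The intersection is the polygon with vertices (3,8), (3.6,8), (4.8,6), (4,6), (4,3), (3,2.5).
By the shoelace formula its area is 5.65.

5.65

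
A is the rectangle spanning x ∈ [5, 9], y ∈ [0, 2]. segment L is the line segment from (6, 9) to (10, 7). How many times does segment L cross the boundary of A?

The segment lies entirely outside A and never meets its boundary.

0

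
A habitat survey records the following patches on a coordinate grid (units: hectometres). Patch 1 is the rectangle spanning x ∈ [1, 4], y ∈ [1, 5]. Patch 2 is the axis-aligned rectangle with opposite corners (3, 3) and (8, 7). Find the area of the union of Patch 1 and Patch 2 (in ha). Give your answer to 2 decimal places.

By inclusion–exclusion:
Individual areas: |Patch 1| = 12, |Patch 2| = 20.
|Patch 1∩Patch 2|: x∈[3,4], y∈[3,5] → 1·2 = 2.
|Patch 1 ∪ Patch 2| = 32 − 2 = 30.00.

30.00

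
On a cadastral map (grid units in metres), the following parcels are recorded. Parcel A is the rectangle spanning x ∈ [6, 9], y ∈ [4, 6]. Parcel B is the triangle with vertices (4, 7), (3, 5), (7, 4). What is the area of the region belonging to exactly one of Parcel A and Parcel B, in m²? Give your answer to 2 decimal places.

|Parcel A| = 6, |Parcel B| = 4.5, |Parcel A∩Parcel B| = 0.375.
|Parcel A △ Parcel B| = |Parcel A| + |Parcel B| − 2·|Parcel A∩Parcel B| = 6 + 4.5 − 0.75 = 9.75.

9.75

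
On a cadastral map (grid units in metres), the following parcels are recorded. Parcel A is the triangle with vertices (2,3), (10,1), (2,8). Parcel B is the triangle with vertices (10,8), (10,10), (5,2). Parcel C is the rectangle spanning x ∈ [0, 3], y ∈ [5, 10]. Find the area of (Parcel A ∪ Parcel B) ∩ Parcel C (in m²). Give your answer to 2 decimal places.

2.56

The region (Parcel A ∪ Parcel B) ∩ Parcel C is the polygon with vertices (2,8), (3,7.125), (3,5), (2,5).
By the shoelace formula its area is 2.56.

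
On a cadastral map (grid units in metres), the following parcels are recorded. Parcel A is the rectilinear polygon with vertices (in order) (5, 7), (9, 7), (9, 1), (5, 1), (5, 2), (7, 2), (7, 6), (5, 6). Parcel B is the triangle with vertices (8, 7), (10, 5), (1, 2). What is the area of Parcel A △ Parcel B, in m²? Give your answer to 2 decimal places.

|Parcel A| = 16, |Parcel B| = 12, |Parcel A∩Parcel B| = 4.5333.
|Parcel A △ Parcel B| = |Parcel A| + |Parcel B| − 2·|Parcel A∩Parcel B| = 16 + 12 − 9.0667 = 18.93.

18.93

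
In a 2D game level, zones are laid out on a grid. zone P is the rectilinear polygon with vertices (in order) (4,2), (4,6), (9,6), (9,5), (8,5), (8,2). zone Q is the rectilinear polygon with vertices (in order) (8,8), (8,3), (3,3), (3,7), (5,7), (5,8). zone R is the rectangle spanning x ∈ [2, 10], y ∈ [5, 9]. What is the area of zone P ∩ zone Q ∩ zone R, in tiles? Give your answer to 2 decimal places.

4.00

The intersection is the polygon with vertices (8,6), (8,5), (4,5), (4,6).
By the shoelace formula its area is 4.00.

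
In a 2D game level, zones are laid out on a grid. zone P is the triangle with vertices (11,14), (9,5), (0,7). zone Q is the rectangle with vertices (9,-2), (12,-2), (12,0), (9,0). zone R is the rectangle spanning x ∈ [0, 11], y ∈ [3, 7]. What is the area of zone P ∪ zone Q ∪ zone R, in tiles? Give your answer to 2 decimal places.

83.06

By inclusion–exclusion:
Individual areas: |zone P| = 42.5, |zone Q| = 6, |zone R| = 44.
|zone P∩zone Q| = 0.
|zone P∩zone R| = 9.4444.
|zone Q∩zone R| = 0 (no overlap).
|zone P∩zone Q∩zone R| = 0.
|zone P ∪ zone Q ∪ zone R| = 92.5 − 9.4444 + 0 = 83.06.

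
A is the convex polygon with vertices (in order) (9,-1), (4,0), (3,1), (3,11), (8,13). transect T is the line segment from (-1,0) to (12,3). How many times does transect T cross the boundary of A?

The segment meets the boundary at (8.768,2.254), (3.062,0.938).

2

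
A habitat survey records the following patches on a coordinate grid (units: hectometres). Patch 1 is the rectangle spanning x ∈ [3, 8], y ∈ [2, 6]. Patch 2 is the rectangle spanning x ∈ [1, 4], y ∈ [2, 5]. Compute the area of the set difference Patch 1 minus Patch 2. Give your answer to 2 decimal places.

17.00

|Patch 1∩Patch 2|: x∈[3,4], y∈[2,5] → 1·3 = 3.
|Patch 1| = 20.
|Patch 1 ∖ Patch 2| = |Patch 1| − |Patch 1∩Patch 2| = 20 − 3 = 17.00.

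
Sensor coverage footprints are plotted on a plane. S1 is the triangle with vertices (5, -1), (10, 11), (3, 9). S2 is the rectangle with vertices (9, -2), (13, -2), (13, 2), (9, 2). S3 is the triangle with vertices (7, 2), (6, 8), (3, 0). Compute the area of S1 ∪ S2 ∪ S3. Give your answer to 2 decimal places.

55.74

By inclusion–exclusion:
Individual areas: |S1| = 37, |S2| = 16, |S3| = 13.
|S1∩S2| = 0.
|S1∩S3| = 10.2592.
|S2∩S3| = 0.
|S1∩S2∩S3| = 0.
|S1 ∪ S2 ∪ S3| = 66 − 10.2592 + 0 = 55.74.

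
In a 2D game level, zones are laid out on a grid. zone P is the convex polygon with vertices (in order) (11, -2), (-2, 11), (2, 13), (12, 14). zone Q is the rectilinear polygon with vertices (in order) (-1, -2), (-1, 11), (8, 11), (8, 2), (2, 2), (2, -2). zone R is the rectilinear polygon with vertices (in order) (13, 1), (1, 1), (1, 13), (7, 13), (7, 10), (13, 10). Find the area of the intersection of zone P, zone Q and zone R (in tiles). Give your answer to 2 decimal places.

44.00

The intersection is the polygon with vertices (7,11), (7,10), (8,10), (8,2), (7,2), (1,8), (1,11).
By the shoelace formula its area is 44.00.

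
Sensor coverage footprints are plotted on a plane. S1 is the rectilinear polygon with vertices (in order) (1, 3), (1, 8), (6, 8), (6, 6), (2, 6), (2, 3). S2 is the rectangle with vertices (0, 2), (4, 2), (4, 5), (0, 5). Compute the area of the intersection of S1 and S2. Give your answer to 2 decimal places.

The intersection is the polygon with vertices (1,5), (2,5), (2,3), (1,3).
By the shoelace formula its area is 2.00.

2.00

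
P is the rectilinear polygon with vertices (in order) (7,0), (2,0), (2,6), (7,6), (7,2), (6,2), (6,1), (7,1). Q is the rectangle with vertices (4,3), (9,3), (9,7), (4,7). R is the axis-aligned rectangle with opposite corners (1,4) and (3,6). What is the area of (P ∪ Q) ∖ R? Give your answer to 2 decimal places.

|P ∪ Q| = 40.
|(P ∪ Q) ∩ R| = 2.
|(P ∪ Q) ∖ R| = 40 − 2 = 38.00.

38.00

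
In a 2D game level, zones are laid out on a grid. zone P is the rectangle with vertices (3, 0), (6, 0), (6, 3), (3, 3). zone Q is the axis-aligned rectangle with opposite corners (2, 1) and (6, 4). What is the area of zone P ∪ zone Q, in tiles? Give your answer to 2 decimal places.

By inclusion–exclusion:
Individual areas: |zone P| = 9, |zone Q| = 12.
|zone P∩zone Q|: x∈[3,6], y∈[1,3] → 3·2 = 6.
|zone P ∪ zone Q| = 21 − 6 = 15.00.

15.00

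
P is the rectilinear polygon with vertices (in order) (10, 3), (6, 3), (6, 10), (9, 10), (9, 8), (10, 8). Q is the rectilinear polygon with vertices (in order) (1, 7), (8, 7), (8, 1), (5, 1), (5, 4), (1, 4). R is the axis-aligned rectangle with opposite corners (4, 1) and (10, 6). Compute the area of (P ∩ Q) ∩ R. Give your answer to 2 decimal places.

6.00

The region (P ∩ Q) ∩ R is the polygon with vertices (6,6), (8,6), (8,3), (6,3).
By the shoelace formula its area is 6.00.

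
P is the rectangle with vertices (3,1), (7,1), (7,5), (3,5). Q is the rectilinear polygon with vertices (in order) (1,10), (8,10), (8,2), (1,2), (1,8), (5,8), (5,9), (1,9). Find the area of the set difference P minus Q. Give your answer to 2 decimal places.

4.00

|P| = 16, |P∩Q| = 12.
|P ∖ Q| = |P| − |P∩Q| = 16 − 12 = 4.00.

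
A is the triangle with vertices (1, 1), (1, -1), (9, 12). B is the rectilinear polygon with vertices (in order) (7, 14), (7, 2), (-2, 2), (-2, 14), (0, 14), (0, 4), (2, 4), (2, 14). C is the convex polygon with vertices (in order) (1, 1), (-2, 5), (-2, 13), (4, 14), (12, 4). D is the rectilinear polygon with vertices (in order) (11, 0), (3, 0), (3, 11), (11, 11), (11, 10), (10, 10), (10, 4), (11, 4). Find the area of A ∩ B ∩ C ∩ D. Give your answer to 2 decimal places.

4.00

The intersection is the polygon with vertices (7,9.25), (7,8.75), (3,2.25), (3,3.75).
By the shoelace formula its area is 4.00.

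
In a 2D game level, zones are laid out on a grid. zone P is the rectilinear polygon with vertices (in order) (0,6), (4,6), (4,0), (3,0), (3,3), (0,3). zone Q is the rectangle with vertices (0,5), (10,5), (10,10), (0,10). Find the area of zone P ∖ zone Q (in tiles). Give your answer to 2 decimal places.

11.00

|zone P| = 15, |zone P∩zone Q| = 4.
|zone P ∖ zone Q| = |zone P| − |zone P∩zone Q| = 15 − 4 = 11.00.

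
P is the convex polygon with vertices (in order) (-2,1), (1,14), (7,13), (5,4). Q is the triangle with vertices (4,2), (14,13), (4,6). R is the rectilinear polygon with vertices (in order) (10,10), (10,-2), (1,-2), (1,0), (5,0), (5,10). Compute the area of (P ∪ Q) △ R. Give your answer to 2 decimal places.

|P ∪ Q| = 85.4765.
|(P ∪ Q) ∩ R| = 16.0122.
|(P ∪ Q) △ R| = 85.4765 + 68 − 32.0244 = 121.45.

121.45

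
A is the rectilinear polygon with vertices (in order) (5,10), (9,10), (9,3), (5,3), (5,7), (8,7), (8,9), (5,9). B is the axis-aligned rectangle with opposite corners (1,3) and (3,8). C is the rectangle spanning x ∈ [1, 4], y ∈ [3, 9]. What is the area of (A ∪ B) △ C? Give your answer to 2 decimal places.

|A ∪ B| = 32.
|(A ∪ B) ∩ C| = 10.
|(A ∪ B) △ C| = 32 + 18 − 20 = 30.00.

30.00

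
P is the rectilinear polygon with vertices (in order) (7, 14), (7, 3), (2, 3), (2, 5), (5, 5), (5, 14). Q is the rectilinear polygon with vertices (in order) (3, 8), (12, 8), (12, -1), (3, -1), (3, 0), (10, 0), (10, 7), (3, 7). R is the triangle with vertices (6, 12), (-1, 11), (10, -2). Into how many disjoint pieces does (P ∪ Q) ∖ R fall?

4

(P ∪ Q) ∖ R splits into 4 disjoint pieces (area 21.1429, area 5.7308, area 5.8462, area 5.8214).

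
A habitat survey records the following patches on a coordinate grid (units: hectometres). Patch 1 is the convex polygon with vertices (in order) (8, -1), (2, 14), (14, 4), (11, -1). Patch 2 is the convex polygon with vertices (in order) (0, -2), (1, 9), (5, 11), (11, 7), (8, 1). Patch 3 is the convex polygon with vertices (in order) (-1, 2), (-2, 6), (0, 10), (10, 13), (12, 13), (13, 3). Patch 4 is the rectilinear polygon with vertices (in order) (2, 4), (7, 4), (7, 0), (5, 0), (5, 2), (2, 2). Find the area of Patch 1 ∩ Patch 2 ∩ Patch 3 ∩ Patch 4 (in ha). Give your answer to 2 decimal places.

1.03

The intersection is the polygon with vertices (6.583,2.542), (6,4), (7,4), (7,2.571).
By the shoelace formula its area is 1.03.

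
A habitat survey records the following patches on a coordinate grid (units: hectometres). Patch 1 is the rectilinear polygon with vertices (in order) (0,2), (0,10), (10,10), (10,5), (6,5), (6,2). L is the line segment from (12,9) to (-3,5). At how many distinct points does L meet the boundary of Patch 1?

The segment meets the boundary at (0,5.8), (10,8.467).

2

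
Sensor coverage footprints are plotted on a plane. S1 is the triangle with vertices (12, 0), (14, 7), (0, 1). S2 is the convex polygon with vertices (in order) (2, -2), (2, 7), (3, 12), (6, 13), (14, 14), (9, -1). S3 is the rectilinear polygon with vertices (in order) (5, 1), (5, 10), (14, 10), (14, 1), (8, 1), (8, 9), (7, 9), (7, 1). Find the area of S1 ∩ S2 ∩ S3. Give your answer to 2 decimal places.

14.79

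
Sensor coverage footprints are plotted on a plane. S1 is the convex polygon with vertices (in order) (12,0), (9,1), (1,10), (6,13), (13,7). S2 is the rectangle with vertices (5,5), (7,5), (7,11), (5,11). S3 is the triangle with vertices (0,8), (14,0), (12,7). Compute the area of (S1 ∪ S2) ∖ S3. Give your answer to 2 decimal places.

|S1 ∪ S2| = 78.6111.
|(S1 ∪ S2) ∩ S3| = 33.3501.
|(S1 ∪ S2) ∖ S3| = 78.6111 − 33.3501 = 45.26.

45.26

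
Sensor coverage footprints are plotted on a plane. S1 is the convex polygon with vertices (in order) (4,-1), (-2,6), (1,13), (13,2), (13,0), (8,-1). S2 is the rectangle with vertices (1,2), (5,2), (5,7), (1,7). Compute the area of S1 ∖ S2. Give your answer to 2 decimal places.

|S1| = 110, |S1∩S2| = 19.8929.
|S1 ∖ S2| = |S1| − |S1∩S2| = 110 − 19.8929 = 90.11.

90.11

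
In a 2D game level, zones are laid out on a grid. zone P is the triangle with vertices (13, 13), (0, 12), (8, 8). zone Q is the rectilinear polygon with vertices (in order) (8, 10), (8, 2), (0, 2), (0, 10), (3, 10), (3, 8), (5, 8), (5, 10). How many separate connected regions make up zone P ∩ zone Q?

1

zone P ∩ zone Q is a single connected region.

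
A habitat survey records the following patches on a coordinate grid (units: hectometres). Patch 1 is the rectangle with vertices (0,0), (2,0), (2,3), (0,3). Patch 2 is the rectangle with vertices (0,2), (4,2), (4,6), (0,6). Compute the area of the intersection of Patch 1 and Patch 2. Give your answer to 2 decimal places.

|Patch 1∩Patch 2|: x∈[0,2], y∈[2,3] → 2·1 = 2.

2.00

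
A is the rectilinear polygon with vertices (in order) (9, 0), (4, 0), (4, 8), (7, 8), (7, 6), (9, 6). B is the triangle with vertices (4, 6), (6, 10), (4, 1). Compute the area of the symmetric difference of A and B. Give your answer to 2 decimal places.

32.11

|A| = 36, |B| = 5, |A∩B| = 4.4444.
|A △ B| = |A| + |B| − 2·|A∩B| = 36 + 5 − 8.8889 = 32.11.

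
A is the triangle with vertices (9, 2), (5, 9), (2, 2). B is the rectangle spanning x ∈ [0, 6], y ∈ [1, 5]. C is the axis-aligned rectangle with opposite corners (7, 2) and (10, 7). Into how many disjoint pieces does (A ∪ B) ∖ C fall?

1

(A ∪ B) ∖ C is a single connected region.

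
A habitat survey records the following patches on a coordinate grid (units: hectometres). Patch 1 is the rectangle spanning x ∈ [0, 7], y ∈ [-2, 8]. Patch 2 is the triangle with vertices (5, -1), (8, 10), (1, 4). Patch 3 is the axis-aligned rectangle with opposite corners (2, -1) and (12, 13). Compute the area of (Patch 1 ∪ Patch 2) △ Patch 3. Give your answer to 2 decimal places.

|Patch 1 ∪ Patch 2| = 72.1667.
|(Patch 1 ∪ Patch 2) ∩ Patch 3| = 47.1667.
|(Patch 1 ∪ Patch 2) △ Patch 3| = 72.1667 + 140 − 94.3333 = 117.83.

117.83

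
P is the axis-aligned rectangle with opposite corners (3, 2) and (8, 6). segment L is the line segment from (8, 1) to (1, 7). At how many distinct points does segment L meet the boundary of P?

2

The segment meets the boundary at (3,5.286), (6.833,2).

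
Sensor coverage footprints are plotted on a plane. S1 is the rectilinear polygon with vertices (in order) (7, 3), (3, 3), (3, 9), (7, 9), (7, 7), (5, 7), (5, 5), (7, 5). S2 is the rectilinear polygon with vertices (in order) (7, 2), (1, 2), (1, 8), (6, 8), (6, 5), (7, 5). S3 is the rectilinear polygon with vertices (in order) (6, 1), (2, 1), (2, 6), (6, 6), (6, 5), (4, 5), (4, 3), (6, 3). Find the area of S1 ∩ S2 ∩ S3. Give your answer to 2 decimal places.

4.00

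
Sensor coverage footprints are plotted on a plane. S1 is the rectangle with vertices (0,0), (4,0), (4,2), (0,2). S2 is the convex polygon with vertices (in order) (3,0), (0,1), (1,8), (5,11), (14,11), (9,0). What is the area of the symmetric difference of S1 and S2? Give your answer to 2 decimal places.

|S1| = 8, |S2| = 112.5, |S1∩S2| = 6.4286.
|S1 △ S2| = |S1| + |S2| − 2·|S1∩S2| = 8 + 112.5 − 12.8571 = 107.64.

107.64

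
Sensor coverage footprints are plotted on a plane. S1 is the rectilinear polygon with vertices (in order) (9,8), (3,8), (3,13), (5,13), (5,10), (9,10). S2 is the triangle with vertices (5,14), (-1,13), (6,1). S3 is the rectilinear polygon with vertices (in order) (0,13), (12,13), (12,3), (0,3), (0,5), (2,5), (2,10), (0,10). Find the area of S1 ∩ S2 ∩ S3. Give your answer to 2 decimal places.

The intersection is the polygon with vertices (3,13), (5,13), (5,10), (5.308,10), (5.462,8), (3,8).
By the shoelace formula its area is 10.77.

10.77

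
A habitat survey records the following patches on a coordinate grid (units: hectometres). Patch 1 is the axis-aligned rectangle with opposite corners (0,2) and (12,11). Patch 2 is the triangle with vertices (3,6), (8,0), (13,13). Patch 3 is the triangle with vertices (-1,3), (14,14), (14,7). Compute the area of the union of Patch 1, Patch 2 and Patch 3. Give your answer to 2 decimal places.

By inclusion–exclusion:
Individual areas: |Patch 1| = 108, |Patch 2| = 47.5, |Patch 3| = 52.5.
|Patch 1∩Patch 2| = 42.907.
|Patch 1∩Patch 3| = 37.597.
|Patch 2∩Patch 3| = 31.245.
|Patch 1∩Patch 2∩Patch 3| = 29.0879.
|Patch 1 ∪ Patch 2 ∪ Patch 3| = 208 − 111.7489 + 29.0879 = 125.34.

125.34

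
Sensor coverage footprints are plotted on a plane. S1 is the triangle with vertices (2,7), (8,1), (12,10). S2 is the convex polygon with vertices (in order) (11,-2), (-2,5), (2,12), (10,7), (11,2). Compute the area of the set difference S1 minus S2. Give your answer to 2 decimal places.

|S1| = 39, |S1∩S2| = 32.1417.
|S1 ∖ S2| = |S1| − |S1∩S2| = 39 − 32.1417 = 6.86.

6.86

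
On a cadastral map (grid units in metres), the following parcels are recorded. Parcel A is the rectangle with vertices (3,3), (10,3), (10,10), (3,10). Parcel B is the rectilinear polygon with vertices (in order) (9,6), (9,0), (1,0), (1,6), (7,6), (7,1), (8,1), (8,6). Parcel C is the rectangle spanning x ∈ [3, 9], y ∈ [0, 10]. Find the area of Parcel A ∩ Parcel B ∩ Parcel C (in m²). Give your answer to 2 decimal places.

15.00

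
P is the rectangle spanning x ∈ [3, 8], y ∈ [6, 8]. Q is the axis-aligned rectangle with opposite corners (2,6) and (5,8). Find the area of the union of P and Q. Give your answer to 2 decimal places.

By inclusion–exclusion:
Individual areas: |P| = 10, |Q| = 6.
|P∩Q|: x∈[3,5], y∈[6,8] → 2·2 = 4.
|P ∪ Q| = 16 − 4 = 12.00.

12.00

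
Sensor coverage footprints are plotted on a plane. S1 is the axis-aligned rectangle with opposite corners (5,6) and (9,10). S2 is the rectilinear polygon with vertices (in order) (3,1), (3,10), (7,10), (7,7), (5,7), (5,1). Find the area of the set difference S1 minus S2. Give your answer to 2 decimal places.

|S1| = 16, |S1∩S2| = 6.
|S1 ∖ S2| = |S1| − |S1∩S2| = 16 − 6 = 10.00.

10.00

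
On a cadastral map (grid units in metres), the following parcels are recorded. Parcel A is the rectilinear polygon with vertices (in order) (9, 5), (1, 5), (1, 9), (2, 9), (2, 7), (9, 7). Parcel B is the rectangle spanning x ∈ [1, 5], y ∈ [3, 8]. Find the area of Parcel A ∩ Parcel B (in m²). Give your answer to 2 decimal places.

9.00

The intersection is the polygon with vertices (1,5), (1,8), (2,8), (2,7), (5,7), (5,5).
By the shoelace formula its area is 9.00.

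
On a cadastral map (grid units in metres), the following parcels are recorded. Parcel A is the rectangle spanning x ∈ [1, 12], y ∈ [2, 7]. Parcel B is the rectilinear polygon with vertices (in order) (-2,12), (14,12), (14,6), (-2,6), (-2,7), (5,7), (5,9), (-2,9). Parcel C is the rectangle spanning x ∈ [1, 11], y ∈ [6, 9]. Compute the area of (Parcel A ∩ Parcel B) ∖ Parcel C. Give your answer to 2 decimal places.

1.00

|Parcel A ∩ Parcel B| = 11.
|(Parcel A ∩ Parcel B) ∩ Parcel C| = 10.
|(Parcel A ∩ Parcel B) ∖ Parcel C| = 11 − 10 = 1.00.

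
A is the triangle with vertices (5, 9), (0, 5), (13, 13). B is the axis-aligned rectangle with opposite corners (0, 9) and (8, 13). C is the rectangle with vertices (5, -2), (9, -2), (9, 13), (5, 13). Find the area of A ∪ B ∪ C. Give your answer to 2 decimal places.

83.23

By inclusion–exclusion:
Individual areas: |A| = 6, |B| = 32, |C| = 60.
|A∩B| = 1.5577.
|A∩C| = 2.7692.
|B∩C|: x∈[5,8], y∈[9,13] → 3·4 = 12.
|A∩B∩C| = 1.5577.
|A ∪ B ∪ C| = 98 − 16.3269 + 1.5577 = 83.23.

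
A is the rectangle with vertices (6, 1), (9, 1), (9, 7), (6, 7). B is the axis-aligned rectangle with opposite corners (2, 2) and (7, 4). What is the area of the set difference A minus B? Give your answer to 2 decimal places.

16.00

|A∩B|: x∈[6,7], y∈[2,4] → 1·2 = 2.
|A| = 18.
|A ∖ B| = |A| − |A∩B| = 18 − 2 = 16.00.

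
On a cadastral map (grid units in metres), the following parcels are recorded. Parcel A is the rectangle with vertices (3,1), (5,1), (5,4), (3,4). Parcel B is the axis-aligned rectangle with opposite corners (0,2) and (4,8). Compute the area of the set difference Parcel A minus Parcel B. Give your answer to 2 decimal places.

4.00

|Parcel A∩Parcel B|: x∈[3,4], y∈[2,4] → 1·2 = 2.
|Parcel A| = 6.
|Parcel A ∖ Parcel B| = |Parcel A| − |Parcel A∩Parcel B| = 6 − 2 = 4.00.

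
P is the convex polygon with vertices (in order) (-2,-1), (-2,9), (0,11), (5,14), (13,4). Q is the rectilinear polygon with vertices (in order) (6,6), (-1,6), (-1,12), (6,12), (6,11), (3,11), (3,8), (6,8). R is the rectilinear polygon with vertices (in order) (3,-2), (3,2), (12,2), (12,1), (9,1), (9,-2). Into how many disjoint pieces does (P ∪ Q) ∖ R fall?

(P ∪ Q) ∖ R is a single connected region.

1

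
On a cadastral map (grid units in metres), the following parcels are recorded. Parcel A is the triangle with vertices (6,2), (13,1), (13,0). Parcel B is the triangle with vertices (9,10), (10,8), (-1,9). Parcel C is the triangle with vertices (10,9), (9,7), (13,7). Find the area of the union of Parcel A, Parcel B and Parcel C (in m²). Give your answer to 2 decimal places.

By inclusion–exclusion:
Individual areas: |Parcel A| = 3.5, |Parcel B| = 10.5, |Parcel C| = 4.
|Parcel A∩Parcel B| = 0.
|Parcel A∩Parcel C| = 0.
|Parcel B∩Parcel C| = 0.1141.
|Parcel A∩Parcel B∩Parcel C| = 0.
|Parcel A ∪ Parcel B ∪ Parcel C| = 18 − 0.1141 + 0 = 17.89.

17.89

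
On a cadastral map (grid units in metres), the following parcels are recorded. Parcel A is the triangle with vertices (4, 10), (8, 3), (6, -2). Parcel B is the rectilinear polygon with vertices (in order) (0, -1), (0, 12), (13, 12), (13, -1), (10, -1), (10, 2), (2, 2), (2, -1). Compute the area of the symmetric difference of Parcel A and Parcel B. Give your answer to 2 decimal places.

137.07

|Parcel A| = 17, |Parcel B| = 145, |Parcel A∩Parcel B| = 12.4667.
|Parcel A △ Parcel B| = |Parcel A| + |Parcel B| − 2·|Parcel A∩Parcel B| = 17 + 145 − 24.9333 = 137.07.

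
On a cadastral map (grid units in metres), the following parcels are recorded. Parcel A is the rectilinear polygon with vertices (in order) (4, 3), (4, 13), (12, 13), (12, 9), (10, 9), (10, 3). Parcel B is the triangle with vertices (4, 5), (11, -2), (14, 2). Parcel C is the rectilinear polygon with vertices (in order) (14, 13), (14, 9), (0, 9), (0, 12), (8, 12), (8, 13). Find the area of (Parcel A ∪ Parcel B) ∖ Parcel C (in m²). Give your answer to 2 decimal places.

59.90

|Parcel A ∪ Parcel B| = 87.9.
|(Parcel A ∪ Parcel B) ∩ Parcel C| = 28.
|(Parcel A ∪ Parcel B) ∖ Parcel C| = 87.9 − 28 = 59.90.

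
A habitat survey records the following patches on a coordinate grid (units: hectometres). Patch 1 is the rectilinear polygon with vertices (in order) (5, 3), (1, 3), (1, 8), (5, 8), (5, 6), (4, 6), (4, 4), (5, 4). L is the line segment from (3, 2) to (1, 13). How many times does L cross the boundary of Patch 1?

The segment meets the boundary at (1.909,8), (2.818,3).

2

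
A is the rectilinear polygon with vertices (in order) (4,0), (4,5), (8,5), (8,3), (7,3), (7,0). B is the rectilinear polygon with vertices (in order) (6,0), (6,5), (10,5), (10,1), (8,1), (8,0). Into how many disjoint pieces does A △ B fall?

A △ B splits into 2 disjoint pieces (area 10, area 11).

2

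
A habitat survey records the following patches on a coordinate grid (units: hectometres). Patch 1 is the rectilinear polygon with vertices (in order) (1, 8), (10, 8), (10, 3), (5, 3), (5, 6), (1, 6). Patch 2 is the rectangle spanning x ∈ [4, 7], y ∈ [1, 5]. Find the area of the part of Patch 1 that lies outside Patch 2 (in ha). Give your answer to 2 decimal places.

29.00

|Patch 1| = 33, |Patch 1∩Patch 2| = 4.
|Patch 1 ∖ Patch 2| = |Patch 1| − |Patch 1∩Patch 2| = 33 − 4 = 29.00.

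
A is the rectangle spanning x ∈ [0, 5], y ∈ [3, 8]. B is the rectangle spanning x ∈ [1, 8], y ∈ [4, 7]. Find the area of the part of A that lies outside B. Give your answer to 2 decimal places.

13.00

|A∩B|: x∈[1,5], y∈[4,7] → 4·3 = 12.
|A| = 25.
|A ∖ B| = |A| − |A∩B| = 25 − 12 = 13.00.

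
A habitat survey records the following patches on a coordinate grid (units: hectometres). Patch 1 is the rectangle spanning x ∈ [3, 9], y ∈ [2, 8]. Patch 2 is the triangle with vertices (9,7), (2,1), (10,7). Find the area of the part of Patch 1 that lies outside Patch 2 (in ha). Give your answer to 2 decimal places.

|Patch 1| = 36, |Patch 1∩Patch 2| = 2.5417.
|Patch 1 ∖ Patch 2| = |Patch 1| − |Patch 1∩Patch 2| = 36 − 2.5417 = 33.46.

33.46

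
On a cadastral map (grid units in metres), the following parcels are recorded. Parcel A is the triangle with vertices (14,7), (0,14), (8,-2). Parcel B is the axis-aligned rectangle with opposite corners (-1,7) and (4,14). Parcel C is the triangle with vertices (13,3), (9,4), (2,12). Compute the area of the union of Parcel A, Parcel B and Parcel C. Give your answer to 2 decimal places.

By inclusion–exclusion:
Individual areas: |Parcel A| = 84, |Parcel B| = 35, |Parcel C| = 12.5.
|Parcel A∩Parcel B| = 11.75.
|Parcel A∩Parcel C| = 12.0623.
|Parcel B∩Parcel C| = 0.6494.
|Parcel A∩Parcel B∩Parcel C| = 0.6494.
|Parcel A ∪ Parcel B ∪ Parcel C| = 131.5 − 24.4617 + 0.6494 = 107.69.

107.69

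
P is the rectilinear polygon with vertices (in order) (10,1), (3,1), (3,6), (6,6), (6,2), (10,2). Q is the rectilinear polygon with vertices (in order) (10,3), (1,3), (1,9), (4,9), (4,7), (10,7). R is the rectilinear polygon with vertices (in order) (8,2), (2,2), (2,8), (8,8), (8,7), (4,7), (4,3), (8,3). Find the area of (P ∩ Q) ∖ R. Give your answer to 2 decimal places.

6.00

|P ∩ Q| = 9.
|(P ∩ Q) ∩ R| = 3.
|(P ∩ Q) ∖ R| = 9 − 3 = 6.00.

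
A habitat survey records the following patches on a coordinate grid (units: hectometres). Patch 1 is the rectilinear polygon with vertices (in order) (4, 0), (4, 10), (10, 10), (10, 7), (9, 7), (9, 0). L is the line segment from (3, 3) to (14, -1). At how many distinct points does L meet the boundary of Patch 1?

2

The segment meets the boundary at (9,0.818), (4,2.636).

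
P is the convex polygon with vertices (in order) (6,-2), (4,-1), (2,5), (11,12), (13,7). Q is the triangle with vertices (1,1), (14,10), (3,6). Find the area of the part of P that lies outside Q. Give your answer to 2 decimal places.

56.30

|P| = 77, |P∩Q| = 20.7014.
|P ∖ Q| = |P| − |P∩Q| = 77 − 20.7014 = 56.30.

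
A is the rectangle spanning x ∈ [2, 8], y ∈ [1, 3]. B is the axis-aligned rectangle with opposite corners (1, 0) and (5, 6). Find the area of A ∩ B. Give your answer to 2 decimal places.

6.00

|A∩B|: x∈[2,5], y∈[1,3] → 3·2 = 6.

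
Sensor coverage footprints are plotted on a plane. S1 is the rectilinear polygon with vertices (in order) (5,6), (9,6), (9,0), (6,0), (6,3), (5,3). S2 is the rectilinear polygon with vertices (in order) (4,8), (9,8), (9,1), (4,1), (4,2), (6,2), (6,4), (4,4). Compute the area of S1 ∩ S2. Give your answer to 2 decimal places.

17.00

The intersection is the polygon with vertices (9,6), (9,1), (6,1), (6,2), (6,3), (6,4), (5,4), (5,6).
By the shoelace formula its area is 17.00.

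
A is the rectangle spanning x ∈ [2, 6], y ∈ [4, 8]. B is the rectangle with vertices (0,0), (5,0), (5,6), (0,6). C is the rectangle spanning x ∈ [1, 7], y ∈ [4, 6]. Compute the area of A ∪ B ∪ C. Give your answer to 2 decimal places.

By inclusion–exclusion:
Individual areas: |A| = 16, |B| = 30, |C| = 12.
|A∩B|: x∈[2,5], y∈[4,6] → 3·2 = 6.
|A∩C|: x∈[2,6], y∈[4,6] → 4·2 = 8.
|B∩C|: x∈[1,5], y∈[4,6] → 4·2 = 8.
|A∩B∩C| = 6.
|A ∪ B ∪ C| = 58 − 22 + 6 = 42.00.

42.00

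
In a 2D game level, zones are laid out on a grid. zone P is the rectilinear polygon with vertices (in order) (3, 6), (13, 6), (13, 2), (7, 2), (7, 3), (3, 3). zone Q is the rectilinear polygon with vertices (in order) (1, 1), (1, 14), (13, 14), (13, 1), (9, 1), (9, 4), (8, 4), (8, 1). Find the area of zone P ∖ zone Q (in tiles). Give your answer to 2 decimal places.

2.00

|zone P| = 36, |zone P∩zone Q| = 34.
|zone P ∖ zone Q| = |zone P| − |zone P∩zone Q| = 36 − 34 = 2.00.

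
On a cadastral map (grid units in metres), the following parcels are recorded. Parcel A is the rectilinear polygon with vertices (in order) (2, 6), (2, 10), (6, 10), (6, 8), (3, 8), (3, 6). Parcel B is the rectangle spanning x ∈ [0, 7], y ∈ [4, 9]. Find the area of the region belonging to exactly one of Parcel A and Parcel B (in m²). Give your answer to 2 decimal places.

|Parcel A| = 10, |Parcel B| = 35, |Parcel A∩Parcel B| = 6.
|Parcel A △ Parcel B| = |Parcel A| + |Parcel B| − 2·|Parcel A∩Parcel B| = 10 + 35 − 12 = 33.00.

33.00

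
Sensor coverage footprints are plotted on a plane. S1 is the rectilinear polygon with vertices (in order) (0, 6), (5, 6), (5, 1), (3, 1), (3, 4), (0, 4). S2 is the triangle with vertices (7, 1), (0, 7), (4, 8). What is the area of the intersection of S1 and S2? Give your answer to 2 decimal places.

The intersection is the polygon with vertices (4.857,6), (5,5.667), (5,2.714), (1.167,6).
By the shoelace formula its area is 6.27.

6.27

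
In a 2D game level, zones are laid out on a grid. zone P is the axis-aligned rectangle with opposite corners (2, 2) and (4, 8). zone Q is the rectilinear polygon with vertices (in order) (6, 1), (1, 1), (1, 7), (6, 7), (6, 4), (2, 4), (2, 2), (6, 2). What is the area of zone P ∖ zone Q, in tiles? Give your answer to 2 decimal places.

|zone P| = 12, |zone P∩zone Q| = 6.
|zone P ∖ zone Q| = |zone P| − |zone P∩zone Q| = 12 − 6 = 6.00.

6.00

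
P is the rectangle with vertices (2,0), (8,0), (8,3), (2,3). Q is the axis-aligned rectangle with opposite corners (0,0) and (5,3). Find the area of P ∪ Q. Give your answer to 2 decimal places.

24.00

By inclusion–exclusion:
Individual areas: |P| = 18, |Q| = 15.
|P∩Q|: x∈[2,5], y∈[0,3] → 3·3 = 9.
|P ∪ Q| = 33 − 9 = 24.00.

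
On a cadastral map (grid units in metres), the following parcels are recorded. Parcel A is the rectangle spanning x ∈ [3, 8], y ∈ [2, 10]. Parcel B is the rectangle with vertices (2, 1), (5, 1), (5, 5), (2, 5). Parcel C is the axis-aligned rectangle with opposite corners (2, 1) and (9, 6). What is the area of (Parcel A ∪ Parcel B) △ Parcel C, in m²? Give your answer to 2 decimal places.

29.00

|Parcel A ∪ Parcel B| = 46.
|(Parcel A ∪ Parcel B) ∩ Parcel C| = 26.
|(Parcel A ∪ Parcel B) △ Parcel C| = 46 + 35 − 52 = 29.00.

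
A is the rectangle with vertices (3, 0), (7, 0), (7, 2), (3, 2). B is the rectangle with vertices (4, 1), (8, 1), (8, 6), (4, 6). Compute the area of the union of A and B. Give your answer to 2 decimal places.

By inclusion–exclusion:
Individual areas: |A| = 8, |B| = 20.
|A∩B|: x∈[4,7], y∈[1,2] → 3·1 = 3.
|A ∪ B| = 28 − 3 = 25.00.

25.00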